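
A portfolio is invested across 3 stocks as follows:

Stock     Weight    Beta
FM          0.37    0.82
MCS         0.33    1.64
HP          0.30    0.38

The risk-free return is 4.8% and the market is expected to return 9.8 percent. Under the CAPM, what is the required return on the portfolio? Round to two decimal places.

β_P = Σ w_i β_i = 0.37×0.82 + 0.33×1.64 + 0.30×0.38 = 0.9586
MRP = 9.8% − 4.8% = 5.00%
E(R_P) = R_f + β_P × MRP = 4.8% + 0.9586 × 5.0% = 9.59%

9.59%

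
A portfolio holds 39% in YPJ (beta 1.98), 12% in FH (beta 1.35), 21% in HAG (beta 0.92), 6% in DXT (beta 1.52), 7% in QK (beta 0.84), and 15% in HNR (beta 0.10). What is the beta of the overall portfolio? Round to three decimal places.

β_P = Σ w_i β_i = 0.39×1.98 + 0.12×1.35 + 0.21×0.92 + 0.06×1.52 + 0.07×0.84 + 0.15×0.10 = 1.2924

1.292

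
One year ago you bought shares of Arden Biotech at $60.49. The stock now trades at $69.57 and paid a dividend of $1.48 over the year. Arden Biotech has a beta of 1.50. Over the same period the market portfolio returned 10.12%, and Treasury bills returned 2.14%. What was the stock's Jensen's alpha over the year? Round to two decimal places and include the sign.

Realised HPR = (P1 + D1 − P0) / P0 = (69.57 + 1.48 − 60.49) / 60.49 = 10.56 / 60.49 = 17.4574%
MRP = 10.12% − 2.14% = 7.98%
CAPM required = R_f + β·MRP = 2.14% + 1.50 × 7.98% = 14.1100%
α = realised − required = 17.4574% − 14.1100% = +3.35%

+3.35%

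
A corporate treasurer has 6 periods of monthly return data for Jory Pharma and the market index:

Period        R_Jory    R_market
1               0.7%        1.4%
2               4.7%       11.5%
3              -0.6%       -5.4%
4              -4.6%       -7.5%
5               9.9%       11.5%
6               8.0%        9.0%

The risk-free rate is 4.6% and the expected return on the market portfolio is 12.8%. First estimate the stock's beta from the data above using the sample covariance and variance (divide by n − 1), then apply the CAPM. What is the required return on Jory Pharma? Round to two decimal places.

9.50%

Mean R_i = (0.7 + 4.7 − 0.6 − 4.6 + 9.9 + 8.0) / 6 = 3.0167%
Mean R_m = (1.4 + 11.5 − 5.4 − 7.5 + 11.5 + 9.0) / 6 = 3.4167%
Σ(R_i − R̄_i)(R_m − R̄_m) = 216.7783  ⇒  Cov = 216.7783 / 5 = 43.3557
Σ(R_m − R̄_m)² = 362.8283  ⇒  Var(R_m) = 362.8283 / 5 = 72.5657
β = Cov / Var(R_m) = 43.3557 / 72.5657 = 0.5975
MRP = 12.8% − 4.6% = 8.20%
E(R) = R_f + β × MRP = 4.6% + 0.5975 × 8.2% = 9.50%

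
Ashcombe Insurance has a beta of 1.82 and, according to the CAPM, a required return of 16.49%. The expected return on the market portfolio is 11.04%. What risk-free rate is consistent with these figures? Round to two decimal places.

4.39%

E(R) = R_f + β(E(R_m) − R_f) = R_f(1 − β) + β·E(R_m)
16.49% = R_f × (1 − 1.82) + 1.82 × 11.04%
16.49% = R_f × -0.82 + 20.0928%
R_f = (16.49% − 20.0928%) / -0.82 = 4.39%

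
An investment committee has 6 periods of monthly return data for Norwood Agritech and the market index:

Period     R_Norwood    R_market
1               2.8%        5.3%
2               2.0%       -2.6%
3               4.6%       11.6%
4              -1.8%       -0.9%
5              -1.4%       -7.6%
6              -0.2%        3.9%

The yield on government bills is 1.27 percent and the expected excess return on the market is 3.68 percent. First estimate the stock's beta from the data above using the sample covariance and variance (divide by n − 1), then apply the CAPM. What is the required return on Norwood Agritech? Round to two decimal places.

2.32%

Mean R_i = (2.8 + 2.0 + 4.6 − 1.8 − 1.4 − 0.2) / 6 = 1.0000%
Mean R_m = (5.3 − 2.6 + 11.6 − 0.9 − 7.6 + 3.9) / 6 = 1.6167%
Σ(R_i − R̄_i)(R_m − R̄_m) = 64.7800  ⇒  Cov = 64.7800 / 5 = 12.9560
Σ(R_m − R̄_m)² = 227.5083  ⇒  Var(R_m) = 227.5083 / 5 = 45.5017
β = Cov / Var(R_m) = 12.9560 / 45.5017 = 0.2847
E(R) = R_f + β × MRP = 1.27% + 0.2847 × 3.68% = 2.32%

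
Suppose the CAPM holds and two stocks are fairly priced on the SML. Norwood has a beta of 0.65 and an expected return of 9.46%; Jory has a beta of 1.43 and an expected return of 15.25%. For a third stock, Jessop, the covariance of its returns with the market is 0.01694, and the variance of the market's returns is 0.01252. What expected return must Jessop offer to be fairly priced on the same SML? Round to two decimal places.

MRP = (15.25% − 9.46%) / (1.43 − 0.65) = 7.4231%
R_f = 9.46% − 0.65 × 7.4231% = 4.6350%
β_Jessop = Cov / Var(R_m) = 0.01694 / 0.01252 = 1.3530
E(R_Jessop) = R_f + β × MRP = 4.6350% + 1.3530 × 7.4231% = 14.68%

14.68%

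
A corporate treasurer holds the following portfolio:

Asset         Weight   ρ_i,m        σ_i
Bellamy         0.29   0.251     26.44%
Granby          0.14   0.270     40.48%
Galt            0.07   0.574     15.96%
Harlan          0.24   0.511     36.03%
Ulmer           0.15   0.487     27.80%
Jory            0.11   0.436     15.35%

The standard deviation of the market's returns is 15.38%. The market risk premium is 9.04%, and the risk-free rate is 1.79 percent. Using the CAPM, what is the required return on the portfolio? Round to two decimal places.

β_Bellamy = 0.251 × 26.44% / 15.38% = 0.4315
β_Granby = 0.270 × 40.48% / 15.38% = 0.7106
β_Galt = 0.574 × 15.96% / 15.38% = 0.5956
β_Harlan = 0.511 × 36.03% / 15.38% = 1.1971
β_Ulmer = 0.487 × 27.80% / 15.38% = 0.8803
β_Jory = 0.436 × 15.35% / 15.38% = 0.4351
β_P = Σ w_i β_i = 0.29×0.4315 + 0.14×0.7106 + 0.07×0.5956 + 0.24×1.1971 + 0.15×0.8803 + 0.11×0.4351 = 0.7335
E(R_P) = R_f + β_P × MRP = 1.79% + 0.7335 × 9.04% = 8.42%

8.42%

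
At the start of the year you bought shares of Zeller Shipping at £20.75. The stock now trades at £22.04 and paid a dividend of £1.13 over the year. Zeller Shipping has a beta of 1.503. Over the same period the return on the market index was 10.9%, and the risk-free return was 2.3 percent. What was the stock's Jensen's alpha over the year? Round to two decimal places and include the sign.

-3.56%

Realised HPR = (P1 + D1 − P0) / P0 = (22.04 + 1.13 − 20.75) / 20.75 = 2.42 / 20.75 = 11.6627%
MRP = 10.9% − 2.3% = 8.60%
CAPM required = R_f + β·MRP = 2.3% + 1.503 × 8.6% = 15.2258%
α = realised − required = 11.6627% − 15.2258% = -3.56%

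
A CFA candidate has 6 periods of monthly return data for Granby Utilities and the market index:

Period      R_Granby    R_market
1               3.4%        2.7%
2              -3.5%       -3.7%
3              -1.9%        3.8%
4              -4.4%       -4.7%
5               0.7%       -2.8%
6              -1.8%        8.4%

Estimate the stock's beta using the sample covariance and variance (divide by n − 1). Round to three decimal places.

0.173

Mean R_i = (3.4 − 3.5 − 1.9 − 4.4 + 0.7 − 1.8) / 6 = -1.2500%
Mean R_m = (2.7 − 3.7 + 3.8 − 4.7 − 2.8 + 8.4) / 6 = 0.6167%
Σ(R_i − R̄_i)(R_m − R̄_m) = 23.1350  ⇒  Cov = 23.1350 / 5 = 4.6270
Σ(R_m − R̄_m)² = 133.6283  ⇒  Var(R_m) = 133.6283 / 5 = 26.7257
β = Cov / Var(R_m) = 4.6270 / 26.7257 = 0.1731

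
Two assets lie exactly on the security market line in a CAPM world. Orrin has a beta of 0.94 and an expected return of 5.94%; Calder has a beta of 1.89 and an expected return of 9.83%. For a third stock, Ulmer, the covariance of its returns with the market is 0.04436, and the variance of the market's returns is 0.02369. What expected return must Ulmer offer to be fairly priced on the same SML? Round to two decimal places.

9.76%

MRP = (9.83% − 5.94%) / (1.89 − 0.94) = 4.0947%
R_f = 5.94% − 0.94 × 4.0947% = 2.0910%
β_Ulmer = Cov / Var(R_m) = 0.04436 / 0.02369 = 1.8725
E(R_Ulmer) = R_f + β × MRP = 2.0910% + 1.8725 × 4.0947% = 9.76%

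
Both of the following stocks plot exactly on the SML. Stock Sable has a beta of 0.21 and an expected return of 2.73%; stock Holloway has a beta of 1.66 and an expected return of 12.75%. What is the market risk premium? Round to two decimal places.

6.91%

Both satisfy E(R) = R_f + β·MRP, so the slope of the SML is
MRP = (12.75% − 2.73%) / (1.66 − 0.21) = 10.02% / 1.45 = 6.9103%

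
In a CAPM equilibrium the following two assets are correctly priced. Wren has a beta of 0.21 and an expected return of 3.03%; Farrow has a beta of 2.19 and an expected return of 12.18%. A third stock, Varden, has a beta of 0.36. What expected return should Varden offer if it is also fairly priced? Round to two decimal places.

3.72%

MRP (SML slope) = (12.18% − 3.03%) / (2.19 − 0.21) = 9.15% / 1.98 = 4.6212%
R_f (intercept) = 3.03% − 0.21 × 4.6212% = 2.0595%
E(R_Varden) = R_f + β × MRP = 2.0595% + 0.36 × 4.6212% = 3.72%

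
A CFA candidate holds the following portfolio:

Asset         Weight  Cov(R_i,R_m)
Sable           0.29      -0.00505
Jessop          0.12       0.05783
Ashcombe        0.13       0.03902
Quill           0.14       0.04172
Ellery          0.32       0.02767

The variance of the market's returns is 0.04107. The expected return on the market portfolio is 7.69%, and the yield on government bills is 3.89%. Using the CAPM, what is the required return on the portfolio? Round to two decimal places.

6.23%

β_Sable = -0.00505 / 0.04107 = -0.1230
β_Jessop = 0.05783 / 0.04107 = 1.4081
β_Ashcombe = 0.03902 / 0.04107 = 0.9501
β_Quill = 0.04172 / 0.04107 = 1.0158
β_Ellery = 0.02767 / 0.04107 = 0.6737
β_P = Σ w_i β_i = 0.29×-0.1230 + 0.12×1.4081 + 0.13×0.9501 + 0.14×1.0158 + 0.32×0.6737 = 0.6146
MRP = 7.69% − 3.89% = 3.80%
E(R_P) = R_f + β_P × MRP = 3.89% + 0.6146 × 3.80% = 6.23%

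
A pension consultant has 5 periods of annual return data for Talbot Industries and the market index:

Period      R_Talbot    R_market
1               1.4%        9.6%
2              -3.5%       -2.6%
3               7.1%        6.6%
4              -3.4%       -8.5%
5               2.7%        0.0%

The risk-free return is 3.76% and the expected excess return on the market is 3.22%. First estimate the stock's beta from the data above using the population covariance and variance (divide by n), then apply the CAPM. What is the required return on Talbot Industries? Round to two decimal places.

Mean R_i = (1.4 − 3.5 + 7.1 − 3.4 + 2.7) / 5 = 0.8600%
Mean R_m = (9.6 − 2.6 + 6.6 − 8.5 + 0.0) / 5 = 1.0200%
Σ(R_i − R̄_i)(R_m − R̄_m) = 93.9140  ⇒  Cov = 93.9140 / 5 = 18.7828
Σ(R_m − R̄_m)² = 209.5280  ⇒  Var(R_m) = 209.5280 / 5 = 41.9056
β = Cov / Var(R_m) = 18.7828 / 41.9056 = 0.4482
E(R) = R_f + β × MRP = 3.76% + 0.4482 × 3.22% = 5.20%

5.20%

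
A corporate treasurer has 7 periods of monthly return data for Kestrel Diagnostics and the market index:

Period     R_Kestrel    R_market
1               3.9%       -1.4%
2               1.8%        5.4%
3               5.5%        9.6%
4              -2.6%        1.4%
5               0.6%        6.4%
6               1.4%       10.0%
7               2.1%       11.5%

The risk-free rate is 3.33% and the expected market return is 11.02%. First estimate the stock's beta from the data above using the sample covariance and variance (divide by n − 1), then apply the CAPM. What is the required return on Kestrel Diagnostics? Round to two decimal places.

Mean R_i = (3.9 + 1.8 + 5.5 − 2.6 + 0.6 + 1.4 + 2.1) / 7 = 1.8143%
Mean R_m = (-1.4 + 5.4 + 9.6 + 1.4 + 6.4 + 10.0 + 11.5) / 7 = 6.1286%
Σ(R_i − R̄_i)(R_m − R̄_m) = 17.5771  ⇒  Cov = 17.5771 / 6 = 2.9295
Σ(R_m − R̄_m)² = 135.5343  ⇒  Var(R_m) = 135.5343 / 6 = 22.5891
β = Cov / Var(R_m) = 2.9295 / 22.5891 = 0.1297
MRP = 11.02% − 3.33% = 7.69%
E(R) = R_f + β × MRP = 3.33% + 0.1297 × 7.69% = 4.33%

4.33%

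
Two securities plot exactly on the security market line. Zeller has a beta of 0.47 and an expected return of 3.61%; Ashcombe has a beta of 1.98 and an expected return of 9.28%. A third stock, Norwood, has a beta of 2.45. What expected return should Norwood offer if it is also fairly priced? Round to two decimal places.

11.04%

MRP (SML slope) = (9.28% − 3.61%) / (1.98 − 0.47) = 5.67% / 1.51 = 3.7550%
R_f (intercept) = 3.61% − 0.47 × 3.7550% = 1.8452%
E(R_Norwood) = R_f + β × MRP = 1.8452% + 2.45 × 3.7550% = 11.04%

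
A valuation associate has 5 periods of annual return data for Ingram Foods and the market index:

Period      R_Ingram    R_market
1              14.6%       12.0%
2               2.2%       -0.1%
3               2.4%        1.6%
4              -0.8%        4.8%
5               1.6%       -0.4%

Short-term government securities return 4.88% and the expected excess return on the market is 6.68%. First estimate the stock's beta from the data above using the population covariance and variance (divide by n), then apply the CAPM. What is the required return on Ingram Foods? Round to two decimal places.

Mean R_i = (14.6 + 2.2 + 2.4 − 0.8 + 1.6) / 5 = 4.0000%
Mean R_m = (12.0 − 0.1 + 1.6 + 4.8 − 0.4) / 5 = 3.5800%
Σ(R_i − R̄_i)(R_m − R̄_m) = 102.7400  ⇒  Cov = 102.7400 / 5 = 20.5480
Σ(R_m − R̄_m)² = 105.6880  ⇒  Var(R_m) = 105.6880 / 5 = 21.1376
β = Cov / Var(R_m) = 20.5480 / 21.1376 = 0.9721
E(R) = R_f + β × MRP = 4.88% + 0.9721 × 6.68% = 11.37%

11.37%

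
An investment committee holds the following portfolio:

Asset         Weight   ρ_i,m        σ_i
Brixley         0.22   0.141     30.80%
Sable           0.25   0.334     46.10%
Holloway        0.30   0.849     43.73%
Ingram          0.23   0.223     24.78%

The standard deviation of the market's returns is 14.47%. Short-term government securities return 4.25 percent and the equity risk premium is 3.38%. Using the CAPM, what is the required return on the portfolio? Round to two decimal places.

β_Brixley = 0.141 × 30.80% / 14.47% = 0.3001
β_Sable = 0.334 × 46.10% / 14.47% = 1.0641
β_Holloway = 0.849 × 43.73% / 14.47% = 2.5658
β_Ingram = 0.223 × 24.78% / 14.47% = 0.3819
β_P = Σ w_i β_i = 0.22×0.3001 + 0.25×1.0641 + 0.30×2.5658 + 0.23×0.3819 = 1.1896
E(R_P) = R_f + β_P × MRP = 4.25% + 1.1896 × 3.38% = 8.27%

8.27%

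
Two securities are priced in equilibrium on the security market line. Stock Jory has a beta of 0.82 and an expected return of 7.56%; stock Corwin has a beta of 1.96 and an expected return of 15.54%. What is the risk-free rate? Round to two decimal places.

1.82%

Both satisfy E(R) = R_f + β·MRP, so the slope of the SML is
MRP = (15.54% − 7.56%) / (1.96 − 0.82) = 7.98% / 1.14 = 7.0000%
R_f = E(R_Jory) − β_Jory·MRP = 7.56% − 0.82 × 7.0000% = 1.8200%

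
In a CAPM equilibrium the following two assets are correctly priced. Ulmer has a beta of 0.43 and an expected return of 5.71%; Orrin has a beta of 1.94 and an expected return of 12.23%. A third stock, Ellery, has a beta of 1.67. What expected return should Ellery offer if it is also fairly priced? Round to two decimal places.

11.06%

MRP (SML slope) = (12.23% − 5.71%) / (1.94 − 0.43) = 6.52% / 1.51 = 4.3179%
R_f (intercept) = 5.71% − 0.43 × 4.3179% = 3.8533%
E(R_Ellery) = R_f + β × MRP = 3.8533% + 1.67 × 4.3179% = 11.06%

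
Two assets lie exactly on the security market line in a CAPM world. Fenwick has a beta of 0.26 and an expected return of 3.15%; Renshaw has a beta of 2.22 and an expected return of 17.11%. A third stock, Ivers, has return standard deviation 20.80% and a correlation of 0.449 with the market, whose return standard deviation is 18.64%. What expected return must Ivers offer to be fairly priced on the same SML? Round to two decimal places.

MRP = (17.11% − 3.15%) / (2.22 − 0.26) = 7.1224%
R_f = 3.15% − 0.26 × 7.1224% = 1.2982%
β_Ivers = ρ·σ_i/σ_m = 0.449 × 20.80 / 18.64 = 0.5010
E(R_Ivers) = R_f + β × MRP = 1.2982% + 0.5010 × 7.1224% = 4.87%

4.87%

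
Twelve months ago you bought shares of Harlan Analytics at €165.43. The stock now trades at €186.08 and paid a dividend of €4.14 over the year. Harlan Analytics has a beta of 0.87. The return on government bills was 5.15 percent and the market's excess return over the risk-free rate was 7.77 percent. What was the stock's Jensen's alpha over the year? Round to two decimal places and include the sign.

Realised HPR = (P1 + D1 − P0) / P0 = (186.08 + 4.14 − 165.43) / 165.43 = 24.79 / 165.43 = 14.9852%
CAPM required = R_f + β·MRP = 5.15% + 0.87 × 7.77% = 11.9099%
α = realised − required = 14.9852% − 11.9099% = +3.08%

+3.08%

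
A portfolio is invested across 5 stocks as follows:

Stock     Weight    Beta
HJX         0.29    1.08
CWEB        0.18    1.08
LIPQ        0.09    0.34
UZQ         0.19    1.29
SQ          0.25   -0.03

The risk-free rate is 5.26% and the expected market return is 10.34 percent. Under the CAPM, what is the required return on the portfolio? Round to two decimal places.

β_P = Σ w_i β_i = 0.29×1.08 + 0.18×1.08 + 0.09×0.34 + 0.19×1.29 + 0.25×-0.03 = 0.7758
MRP = 10.34% − 5.26% = 5.08%
E(R_P) = R_f + β_P × MRP = 5.26% + 0.7758 × 5.08% = 9.20%

9.20%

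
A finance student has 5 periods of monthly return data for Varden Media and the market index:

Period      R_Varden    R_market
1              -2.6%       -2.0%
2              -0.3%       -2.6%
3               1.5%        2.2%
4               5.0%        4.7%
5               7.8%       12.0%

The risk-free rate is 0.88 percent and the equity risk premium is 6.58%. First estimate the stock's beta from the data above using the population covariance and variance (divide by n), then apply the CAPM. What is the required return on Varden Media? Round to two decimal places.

5.26%

Mean R_i = (-2.6 − 0.3 + 1.5 + 5.0 + 7.8) / 5 = 2.2800%
Mean R_m = (-2.0 − 2.6 + 2.2 + 4.7 + 12.0) / 5 = 2.8600%
Σ(R_i − R̄_i)(R_m − R̄_m) = 93.7760  ⇒  Cov = 93.7760 / 5 = 18.7552
Σ(R_m − R̄_m)² = 140.7920  ⇒  Var(R_m) = 140.7920 / 5 = 28.1584
β = Cov / Var(R_m) = 18.7552 / 28.1584 = 0.6661
E(R) = R_f + β × MRP = 0.88% + 0.6661 × 6.58% = 5.26%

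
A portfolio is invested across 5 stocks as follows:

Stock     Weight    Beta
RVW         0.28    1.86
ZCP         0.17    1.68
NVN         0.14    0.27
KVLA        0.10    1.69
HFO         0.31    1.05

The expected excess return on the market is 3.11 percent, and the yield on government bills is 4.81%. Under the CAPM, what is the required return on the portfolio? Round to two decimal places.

β_P = Σ w_i β_i = 0.28×1.86 + 0.17×1.68 + 0.14×0.27 + 0.10×1.69 + 0.31×1.05 = 1.3387
E(R_P) = R_f + β_P × MRP = 4.81% + 1.3387 × 3.11% = 8.97%

8.97%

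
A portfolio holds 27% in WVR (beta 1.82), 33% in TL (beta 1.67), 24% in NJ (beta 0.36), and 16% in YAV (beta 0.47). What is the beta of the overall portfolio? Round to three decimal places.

1.204

β_P = Σ w_i β_i = 0.27×1.82 + 0.33×1.67 + 0.24×0.36 + 0.16×0.47 = 1.2041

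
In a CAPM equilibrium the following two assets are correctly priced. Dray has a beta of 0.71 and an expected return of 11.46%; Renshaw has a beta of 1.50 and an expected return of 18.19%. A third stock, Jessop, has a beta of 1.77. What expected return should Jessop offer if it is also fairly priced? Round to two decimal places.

20.49%

MRP (SML slope) = (18.19% − 11.46%) / (1.50 − 0.71) = 6.73% / 0.79 = 8.5190%
R_f (intercept) = 11.46% − 0.71 × 8.5190% = 5.4115%
E(R_Jessop) = R_f + β × MRP = 5.4115% + 1.77 × 8.5190% = 20.49%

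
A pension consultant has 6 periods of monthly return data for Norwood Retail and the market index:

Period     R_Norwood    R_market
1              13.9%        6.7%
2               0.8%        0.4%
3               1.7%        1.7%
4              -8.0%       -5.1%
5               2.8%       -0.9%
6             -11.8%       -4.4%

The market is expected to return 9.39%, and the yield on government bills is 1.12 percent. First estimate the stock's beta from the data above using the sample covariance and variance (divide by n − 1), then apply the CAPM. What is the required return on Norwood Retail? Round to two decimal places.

17.57%

Mean R_i = (13.9 + 0.8 + 1.7 − 8.0 + 2.8 − 11.8) / 6 = -0.1000%
Mean R_m = (6.7 + 0.4 + 1.7 − 5.1 − 0.9 − 4.4) / 6 = -0.2667%
Σ(R_i − R̄_i)(R_m − R̄_m) = 186.3800  ⇒  Cov = 186.3800 / 5 = 37.2760
Σ(R_m − R̄_m)² = 93.6933  ⇒  Var(R_m) = 93.6933 / 5 = 18.7387
β = Cov / Var(R_m) = 37.2760 / 18.7387 = 1.9893
MRP = 9.39% − 1.12% = 8.27%
E(R) = R_f + β × MRP = 1.12% + 1.9893 × 8.27% = 17.57%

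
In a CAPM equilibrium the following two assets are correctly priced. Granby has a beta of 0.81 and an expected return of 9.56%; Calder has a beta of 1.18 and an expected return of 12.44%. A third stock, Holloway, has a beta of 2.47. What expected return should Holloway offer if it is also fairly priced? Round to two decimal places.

MRP (SML slope) = (12.44% − 9.56%) / (1.18 − 0.81) = 2.88% / 0.37 = 7.7838%
R_f (intercept) = 9.56% − 0.81 × 7.7838% = 3.2551%
E(R_Holloway) = R_f + β × MRP = 3.2551% + 2.47 × 7.7838% = 22.48%

22.48%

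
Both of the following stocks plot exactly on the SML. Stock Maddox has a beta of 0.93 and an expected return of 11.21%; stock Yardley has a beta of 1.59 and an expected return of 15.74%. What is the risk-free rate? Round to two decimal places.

Both satisfy E(R) = R_f + β·MRP, so the slope of the SML is
MRP = (15.74% − 11.21%) / (1.59 − 0.93) = 4.53% / 0.66 = 6.8636%
R_f = E(R_Maddox) − β_Maddox·MRP = 11.21% − 0.93 × 6.8636% = 4.8269%

4.83%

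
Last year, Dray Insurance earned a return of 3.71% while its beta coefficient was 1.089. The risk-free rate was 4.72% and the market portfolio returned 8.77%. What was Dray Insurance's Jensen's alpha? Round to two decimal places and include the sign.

-5.42%

Market excess return = 8.77% − 4.72% = 4.05%
CAPM benchmark = R_f + β(R_m − R_f) = 4.72% + 1.089 × 4.05% = 9.13045%
α = actual − benchmark = 3.71% − 9.13045% = -5.42%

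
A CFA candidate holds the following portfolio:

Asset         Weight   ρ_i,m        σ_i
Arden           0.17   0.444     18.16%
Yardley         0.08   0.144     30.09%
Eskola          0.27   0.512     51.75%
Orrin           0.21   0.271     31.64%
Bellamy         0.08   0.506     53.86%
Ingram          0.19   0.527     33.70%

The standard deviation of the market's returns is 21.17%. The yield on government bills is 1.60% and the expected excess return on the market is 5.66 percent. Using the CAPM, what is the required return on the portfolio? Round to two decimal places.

β_Arden = 0.444 × 18.16% / 21.17% = 0.3809
β_Yardley = 0.144 × 30.09% / 21.17% = 0.2047
β_Eskola = 0.512 × 51.75% / 21.17% = 1.2516
β_Orrin = 0.271 × 31.64% / 21.17% = 0.4050
β_Bellamy = 0.506 × 53.86% / 21.17% = 1.2873
β_Ingram = 0.527 × 33.70% / 21.17% = 0.8389
β_P = Σ w_i β_i = 0.17×0.3809 + 0.08×0.2047 + 0.27×1.2516 + 0.21×0.4050 + 0.08×1.2873 + 0.19×0.8389 = 0.7665
E(R_P) = R_f + β_P × MRP = 1.60% + 0.7665 × 5.66% = 5.94%

5.94%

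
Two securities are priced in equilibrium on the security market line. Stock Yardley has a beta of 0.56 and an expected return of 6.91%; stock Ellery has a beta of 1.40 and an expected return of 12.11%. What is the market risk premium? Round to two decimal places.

6.19%

Both satisfy E(R) = R_f + β·MRP, so the slope of the SML is
MRP = (12.11% − 6.91%) / (1.40 − 0.56) = 5.20% / 0.84 = 6.1905%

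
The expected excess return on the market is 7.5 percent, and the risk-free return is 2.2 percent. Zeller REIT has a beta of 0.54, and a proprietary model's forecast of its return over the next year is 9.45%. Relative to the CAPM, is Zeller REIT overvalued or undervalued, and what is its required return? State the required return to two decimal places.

Required return = R_f + β·MRP = 2.2% + 0.54 × 7.5% = 6.25%
Forecast 9.45% > required 6.25% → the stock plots above the SML → undervalued.

Undervalued; required return 6.25%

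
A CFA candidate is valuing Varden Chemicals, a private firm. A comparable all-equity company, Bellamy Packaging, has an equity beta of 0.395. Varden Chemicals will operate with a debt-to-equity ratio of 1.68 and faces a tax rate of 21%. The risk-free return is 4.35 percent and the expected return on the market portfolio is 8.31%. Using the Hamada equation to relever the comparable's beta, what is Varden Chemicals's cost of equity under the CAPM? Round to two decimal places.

7.99%

β_L = β_U × [1 + (1 − t)(D/E)] = 0.395 × [1 + (1 − 0.21) × 1.68]
    = 0.395 × [1 + 0.79 × 1.68] = 0.395 × 2.3272 = 0.9192
MRP = 8.31% − 4.35% = 3.96%
E(R) = R_f + β_L × MRP = 4.35% + 0.9192 × 3.96% = 7.99%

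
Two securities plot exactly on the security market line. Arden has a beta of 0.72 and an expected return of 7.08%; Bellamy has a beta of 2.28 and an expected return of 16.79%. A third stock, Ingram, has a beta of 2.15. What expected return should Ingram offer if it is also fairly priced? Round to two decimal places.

15.98%

MRP (SML slope) = (16.79% − 7.08%) / (2.28 − 0.72) = 9.71% / 1.56 = 6.2244%
R_f (intercept) = 7.08% − 0.72 × 6.2244% = 2.5984%
E(R_Ingram) = R_f + β × MRP = 2.5984% + 2.15 × 6.2244% = 15.98%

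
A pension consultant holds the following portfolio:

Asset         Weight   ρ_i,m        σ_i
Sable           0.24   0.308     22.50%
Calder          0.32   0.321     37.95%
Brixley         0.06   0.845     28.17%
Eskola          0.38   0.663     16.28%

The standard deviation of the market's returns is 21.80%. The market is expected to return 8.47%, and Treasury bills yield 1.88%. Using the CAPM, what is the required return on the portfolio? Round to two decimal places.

5.23%

β_Sable = 0.308 × 22.50% / 21.80% = 0.3179
β_Calder = 0.321 × 37.95% / 21.80% = 0.5588
β_Brixley = 0.845 × 28.17% / 21.80% = 1.0919
β_Eskola = 0.663 × 16.28% / 21.80% = 0.4951
β_P = Σ w_i β_i = 0.24×0.3179 + 0.32×0.5588 + 0.06×1.0919 + 0.38×0.4951 = 0.5088
MRP = 8.47% − 1.88% = 6.59%
E(R_P) = R_f + β_P × MRP = 1.88% + 0.5088 × 6.59% = 5.23%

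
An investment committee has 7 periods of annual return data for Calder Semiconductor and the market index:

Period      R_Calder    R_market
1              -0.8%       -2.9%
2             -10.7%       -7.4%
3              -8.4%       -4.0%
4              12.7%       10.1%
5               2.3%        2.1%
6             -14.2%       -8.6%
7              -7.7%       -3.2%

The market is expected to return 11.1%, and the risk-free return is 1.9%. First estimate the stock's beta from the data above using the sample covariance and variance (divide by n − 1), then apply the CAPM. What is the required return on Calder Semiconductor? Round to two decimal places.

14.88%

Mean R_i = (-0.8 − 10.7 − 8.4 + 12.7 + 2.3 − 14.2 − 7.7) / 7 = -3.8286%
Mean R_m = (-2.9 − 7.4 − 4.0 + 10.1 + 2.1 − 8.6 − 3.2) / 7 = -1.9857%
Σ(R_i − R̄_i)(R_m − R̄_m) = 341.7429  ⇒  Cov = 341.7429 / 6 = 56.9572
Σ(R_m − R̄_m)² = 242.1886  ⇒  Var(R_m) = 242.1886 / 6 = 40.3648
β = Cov / Var(R_m) = 56.9572 / 40.3648 = 1.4111
MRP = 11.1% − 1.9% = 9.20%
E(R) = R_f + β × MRP = 1.9% + 1.4111 × 9.2% = 14.88%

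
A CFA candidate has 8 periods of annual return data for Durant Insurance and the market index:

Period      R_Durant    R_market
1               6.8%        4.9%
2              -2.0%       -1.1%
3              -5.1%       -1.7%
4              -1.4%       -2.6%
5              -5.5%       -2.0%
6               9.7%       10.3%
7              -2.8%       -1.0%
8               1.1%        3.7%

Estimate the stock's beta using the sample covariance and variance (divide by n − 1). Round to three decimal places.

Mean R_i = (6.8 − 2.0 − 5.1 − 1.4 − 5.5 + 9.7 − 2.8 + 1.1) / 8 = 0.1000%
Mean R_m = (4.9 − 1.1 − 1.7 − 2.6 − 2.0 + 10.3 − 1.0 + 3.7) / 8 = 1.3125%
Σ(R_i − R̄_i)(R_m − R̄_m) = 164.5600  ⇒  Cov = 164.5600 / 7 = 23.5086
Σ(R_m − R̄_m)² = 145.8688  ⇒  Var(R_m) = 145.8688 / 7 = 20.8384
β = Cov / Var(R_m) = 23.5086 / 20.8384 = 1.1281

1.128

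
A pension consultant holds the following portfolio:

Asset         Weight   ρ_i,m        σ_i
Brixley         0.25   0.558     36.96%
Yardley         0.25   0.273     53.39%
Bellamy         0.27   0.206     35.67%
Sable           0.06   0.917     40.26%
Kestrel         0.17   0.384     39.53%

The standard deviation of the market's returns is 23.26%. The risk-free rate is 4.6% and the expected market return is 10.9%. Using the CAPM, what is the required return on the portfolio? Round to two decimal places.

8.82%

β_Brixley = 0.558 × 36.96% / 23.26% = 0.8867
β_Yardley = 0.273 × 53.39% / 23.26% = 0.6266
β_Bellamy = 0.206 × 35.67% / 23.26% = 0.3159
β_Sable = 0.917 × 40.26% / 23.26% = 1.5872
β_Kestrel = 0.384 × 39.53% / 23.26% = 0.6526
β_P = Σ w_i β_i = 0.25×0.8867 + 0.25×0.6266 + 0.27×0.3159 + 0.06×1.5872 + 0.17×0.6526 = 0.6698
MRP = 10.9% − 4.6% = 6.30%
E(R_P) = R_f + β_P × MRP = 4.6% + 0.6698 × 6.3% = 8.82%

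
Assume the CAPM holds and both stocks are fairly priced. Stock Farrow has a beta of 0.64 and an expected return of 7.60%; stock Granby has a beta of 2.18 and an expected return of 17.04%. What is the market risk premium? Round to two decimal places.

6.13%

Both satisfy E(R) = R_f + β·MRP, so the slope of the SML is
MRP = (17.04% − 7.60%) / (2.18 − 0.64) = 9.44% / 1.54 = 6.1299%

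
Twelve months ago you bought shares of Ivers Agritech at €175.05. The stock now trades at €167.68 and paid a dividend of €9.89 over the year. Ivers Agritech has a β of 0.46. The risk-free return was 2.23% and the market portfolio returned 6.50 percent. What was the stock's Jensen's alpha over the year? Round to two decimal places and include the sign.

-2.75%

Realised HPR = (P1 + D1 − P0) / P0 = (167.68 + 9.89 − 175.05) / 175.05 = 2.52 / 175.05 = 1.4396%
MRP = 6.50% − 2.23% = 4.27%
CAPM required = R_f + β·MRP = 2.23% + 0.46 × 4.27% = 4.1942%
α = realised − required = 1.4396% − 4.1942% = -2.75%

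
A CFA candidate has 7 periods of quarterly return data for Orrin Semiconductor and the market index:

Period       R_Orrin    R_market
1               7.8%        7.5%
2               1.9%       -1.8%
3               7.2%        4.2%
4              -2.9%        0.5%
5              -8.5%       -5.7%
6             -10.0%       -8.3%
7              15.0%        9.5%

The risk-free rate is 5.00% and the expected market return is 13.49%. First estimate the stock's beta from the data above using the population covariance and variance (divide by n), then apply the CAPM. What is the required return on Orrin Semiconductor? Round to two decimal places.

Mean R_i = (7.8 + 1.9 + 7.2 − 2.9 − 8.5 − 10.0 + 15.0) / 7 = 1.5000%
Mean R_m = (7.5 − 1.8 + 4.2 + 0.5 − 5.7 − 8.3 + 9.5) / 7 = 0.8429%
Σ(R_i − R̄_i)(R_m − R̄_m) = 348.9700  ⇒  Cov = 348.9700 / 7 = 49.8529
Σ(R_m − R̄_m)² = 264.0371  ⇒  Var(R_m) = 264.0371 / 7 = 37.7196
β = Cov / Var(R_m) = 49.8529 / 37.7196 = 1.3217
MRP = 13.49% − 5.00% = 8.49%
E(R) = R_f + β × MRP = 5.00% + 1.3217 × 8.49% = 16.22%

16.22%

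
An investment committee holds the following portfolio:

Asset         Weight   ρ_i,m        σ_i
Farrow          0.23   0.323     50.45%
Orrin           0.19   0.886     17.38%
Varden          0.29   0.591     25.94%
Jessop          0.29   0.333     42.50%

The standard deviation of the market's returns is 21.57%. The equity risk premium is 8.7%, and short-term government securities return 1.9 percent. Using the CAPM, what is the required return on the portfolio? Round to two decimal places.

β_Farrow = 0.323 × 50.45% / 21.57% = 0.7555
β_Orrin = 0.886 × 17.38% / 21.57% = 0.7139
β_Varden = 0.591 × 25.94% / 21.57% = 0.7107
β_Jessop = 0.333 × 42.50% / 21.57% = 0.6561
β_P = Σ w_i β_i = 0.23×0.7555 + 0.19×0.7139 + 0.29×0.7107 + 0.29×0.6561 = 0.7058
E(R_P) = R_f + β_P × MRP = 1.9% + 0.7058 × 8.7% = 8.04%

8.04%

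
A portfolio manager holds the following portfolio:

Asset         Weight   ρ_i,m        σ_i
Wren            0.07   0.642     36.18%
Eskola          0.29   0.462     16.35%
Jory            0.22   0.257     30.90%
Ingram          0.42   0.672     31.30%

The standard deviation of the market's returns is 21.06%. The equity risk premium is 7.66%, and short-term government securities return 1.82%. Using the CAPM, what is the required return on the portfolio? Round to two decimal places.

β_Wren = 0.642 × 36.18% / 21.06% = 1.1029
β_Eskola = 0.462 × 16.35% / 21.06% = 0.3587
β_Jory = 0.257 × 30.90% / 21.06% = 0.3771
β_Ingram = 0.672 × 31.30% / 21.06% = 0.9987
β_P = Σ w_i β_i = 0.07×1.1029 + 0.29×0.3587 + 0.22×0.3771 + 0.42×0.9987 = 0.6836
E(R_P) = R_f + β_P × MRP = 1.82% + 0.6836 × 7.66% = 7.06%

7.06%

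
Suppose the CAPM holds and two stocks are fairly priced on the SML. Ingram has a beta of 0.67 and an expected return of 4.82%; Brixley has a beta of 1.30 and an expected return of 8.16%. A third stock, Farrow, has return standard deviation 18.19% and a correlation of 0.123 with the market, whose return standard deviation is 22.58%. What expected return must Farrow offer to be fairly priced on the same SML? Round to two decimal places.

MRP = (8.16% − 4.82%) / (1.30 − 0.67) = 5.3016%
R_f = 4.82% − 0.67 × 5.3016% = 1.2679%
β_Farrow = ρ·σ_i/σ_m = 0.123 × 18.19 / 22.58 = 0.0991
E(R_Farrow) = R_f + β × MRP = 1.2679% + 0.0991 × 5.3016% = 1.79%

1.79%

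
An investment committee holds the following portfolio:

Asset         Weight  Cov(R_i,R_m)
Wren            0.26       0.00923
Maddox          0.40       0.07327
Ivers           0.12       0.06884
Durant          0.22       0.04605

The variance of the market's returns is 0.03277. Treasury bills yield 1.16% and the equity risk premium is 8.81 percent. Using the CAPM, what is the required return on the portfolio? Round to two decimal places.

14.63%

β_Wren = 0.00923 / 0.03277 = 0.2817
β_Maddox = 0.07327 / 0.03277 = 2.2359
β_Ivers = 0.06884 / 0.03277 = 2.1007
β_Durant = 0.04605 / 0.03277 = 1.4052
β_P = Σ w_i β_i = 0.26×0.2817 + 0.40×2.2359 + 0.12×2.1007 + 0.22×1.4052 = 1.5288
E(R_P) = R_f + β_P × MRP = 1.16% + 1.5288 × 8.81% = 14.63%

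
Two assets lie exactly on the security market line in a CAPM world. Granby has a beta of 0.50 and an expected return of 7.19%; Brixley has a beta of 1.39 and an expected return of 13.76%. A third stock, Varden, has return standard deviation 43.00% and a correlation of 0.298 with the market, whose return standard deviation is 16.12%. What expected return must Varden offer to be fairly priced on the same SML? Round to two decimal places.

MRP = (13.76% − 7.19%) / (1.39 − 0.50) = 7.3820%
R_f = 7.19% − 0.50 × 7.3820% = 3.4990%
β_Varden = ρ·σ_i/σ_m = 0.298 × 43.00 / 16.12 = 0.7949
E(R_Varden) = R_f + β × MRP = 3.4990% + 0.7949 × 7.3820% = 9.37%

9.37%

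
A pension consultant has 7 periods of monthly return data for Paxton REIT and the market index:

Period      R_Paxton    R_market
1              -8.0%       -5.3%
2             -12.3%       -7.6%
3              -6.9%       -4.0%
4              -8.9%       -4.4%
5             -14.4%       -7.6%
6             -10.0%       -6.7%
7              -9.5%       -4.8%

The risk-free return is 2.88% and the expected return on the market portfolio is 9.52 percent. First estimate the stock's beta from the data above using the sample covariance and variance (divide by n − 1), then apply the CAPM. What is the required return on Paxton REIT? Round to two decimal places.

12.88%

Mean R_i = (-8.0 − 12.3 − 6.9 − 8.9 − 14.4 − 10.0 − 9.5) / 7 = -10.0000%
Mean R_m = (-5.3 − 7.6 − 4.0 − 4.4 − 7.6 − 6.7 − 4.8) / 7 = -5.7714%
Σ(R_i − R̄_i)(R_m − R̄_m) = 20.6800  ⇒  Cov = 20.6800 / 6 = 3.4467
Σ(R_m − R̄_m)² = 13.7343  ⇒  Var(R_m) = 13.7343 / 6 = 2.2891
β = Cov / Var(R_m) = 3.4467 / 2.2891 = 1.5057
MRP = 9.52% − 2.88% = 6.64%
E(R) = R_f + β × MRP = 2.88% + 1.5057 × 6.64% = 12.88%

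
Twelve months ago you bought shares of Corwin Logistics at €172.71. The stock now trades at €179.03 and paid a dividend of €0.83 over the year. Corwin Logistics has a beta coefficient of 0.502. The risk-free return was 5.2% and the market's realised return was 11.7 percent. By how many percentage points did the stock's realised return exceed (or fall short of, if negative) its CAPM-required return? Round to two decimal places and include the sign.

-4.32%

Realised HPR = (P1 + D1 − P0) / P0 = (179.03 + 0.83 − 172.71) / 172.71 = 7.15 / 172.71 = 4.1399%
MRP = 11.7% − 5.2% = 6.50%
CAPM required = R_f + β·MRP = 5.2% + 0.502 × 6.5% = 8.4630%
α = realised − required = 4.1399% − 8.4630% = -4.32%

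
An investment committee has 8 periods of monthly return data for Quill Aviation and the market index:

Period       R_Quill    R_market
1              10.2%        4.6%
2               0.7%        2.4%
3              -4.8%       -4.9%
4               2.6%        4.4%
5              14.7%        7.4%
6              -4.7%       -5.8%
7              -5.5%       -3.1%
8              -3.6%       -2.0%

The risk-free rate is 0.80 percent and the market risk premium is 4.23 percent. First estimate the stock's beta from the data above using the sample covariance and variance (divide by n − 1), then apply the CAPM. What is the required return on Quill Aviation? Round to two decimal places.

6.74%

Mean R_i = (10.2 + 0.7 − 4.8 + 2.6 + 14.7 − 4.7 − 5.5 − 3.6) / 8 = 1.2000%
Mean R_m = (4.6 + 2.4 − 4.9 + 4.4 + 7.4 − 5.8 − 3.1 − 2.0) / 8 = 0.3750%
Σ(R_i − R̄_i)(R_m − R̄_m) = 240.2500  ⇒  Cov = 240.2500 / 7 = 34.3214
Σ(R_m − R̄_m)² = 171.1750  ⇒  Var(R_m) = 171.1750 / 7 = 24.4536
β = Cov / Var(R_m) = 34.3214 / 24.4536 = 1.4035
E(R) = R_f + β × MRP = 0.80% + 1.4035 × 4.23% = 6.74%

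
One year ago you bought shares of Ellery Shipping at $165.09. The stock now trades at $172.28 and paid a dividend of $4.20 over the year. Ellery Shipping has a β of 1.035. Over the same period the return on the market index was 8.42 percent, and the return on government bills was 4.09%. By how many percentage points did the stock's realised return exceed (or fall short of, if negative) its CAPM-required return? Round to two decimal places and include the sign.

-1.67%

Realised HPR = (P1 + D1 − P0) / P0 = (172.28 + 4.20 − 165.09) / 165.09 = 11.39 / 165.09 = 6.8993%
MRP = 8.42% − 4.09% = 4.33%
CAPM required = R_f + β·MRP = 4.09% + 1.035 × 4.33% = 8.57155%
α = realised − required = 6.8993% − 8.57155% = -1.67%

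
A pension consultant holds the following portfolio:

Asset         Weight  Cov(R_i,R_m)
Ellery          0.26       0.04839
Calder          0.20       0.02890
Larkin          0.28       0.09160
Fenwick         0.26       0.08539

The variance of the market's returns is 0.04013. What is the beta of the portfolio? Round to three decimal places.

β_Ellery = 0.04839 / 0.04013 = 1.2058
β_Calder = 0.02890 / 0.04013 = 0.7202
β_Larkin = 0.09160 / 0.04013 = 2.2826
β_Fenwick = 0.08539 / 0.04013 = 2.1278
β_P = Σ w_i β_i = 0.26×1.2058 + 0.20×0.7202 + 0.28×2.2826 + 0.26×2.1278 = 1.6499

1.650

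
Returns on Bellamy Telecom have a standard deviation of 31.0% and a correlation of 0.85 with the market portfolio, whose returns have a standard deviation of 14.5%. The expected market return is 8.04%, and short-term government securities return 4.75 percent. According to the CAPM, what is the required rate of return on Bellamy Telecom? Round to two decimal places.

10.73%

β = ρ × σ_i / σ_m = 0.85 × 31.0% / 14.5% = 1.8172
MRP = 8.04% − 4.75% = 3.29%
E(R) = 4.75% + 1.8172 × 3.29% = 10.73%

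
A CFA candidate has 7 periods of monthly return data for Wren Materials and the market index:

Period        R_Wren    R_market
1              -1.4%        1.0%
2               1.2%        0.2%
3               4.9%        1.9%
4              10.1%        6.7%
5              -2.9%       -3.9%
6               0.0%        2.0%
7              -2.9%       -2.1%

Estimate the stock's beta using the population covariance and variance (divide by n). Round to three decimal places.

1.255

Mean R_i = (-1.4 + 1.2 + 4.9 + 10.1 − 2.9 + 0.0 − 2.9) / 7 = 1.2857%
Mean R_m = (1.0 + 0.2 + 1.9 + 6.7 − 3.9 + 2.0 − 2.1) / 7 = 0.8286%
Σ(R_i − R̄_i)(R_m − R̄_m) = 85.7629  ⇒  Cov = 85.7629 / 7 = 12.2518
Σ(R_m − R̄_m)² = 68.3543  ⇒  Var(R_m) = 68.3543 / 7 = 9.7649
β = Cov / Var(R_m) = 12.2518 / 9.7649 = 1.2547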